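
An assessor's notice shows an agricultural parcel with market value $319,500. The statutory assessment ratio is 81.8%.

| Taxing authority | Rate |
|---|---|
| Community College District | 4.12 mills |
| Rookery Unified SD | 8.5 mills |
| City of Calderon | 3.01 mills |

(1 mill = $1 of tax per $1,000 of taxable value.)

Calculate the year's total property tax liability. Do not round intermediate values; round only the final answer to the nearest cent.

$4,084.92

Assessed value = $319,500 × 0.818 = $261,351
Community College District: $261,351 × 0.00412 = $1,076.76612
Rookery Unified SD: $261,351 × 0.0085 = $2,221.4835
City of Calderon: $261,351 × 0.00301 = $786.66651
Total = $1,076.76612 + $2,221.4835 + $786.66651 = $4,084.91613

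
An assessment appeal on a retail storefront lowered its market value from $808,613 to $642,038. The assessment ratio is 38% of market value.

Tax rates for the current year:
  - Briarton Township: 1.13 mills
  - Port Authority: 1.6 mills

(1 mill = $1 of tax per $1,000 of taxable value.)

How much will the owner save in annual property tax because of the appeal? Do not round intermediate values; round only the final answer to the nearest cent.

$172.80

Old assessed value = $808,613 × 0.38 = $307,272.94
New assessed value = $642,038 × 0.38 = $243,974.44
Combined rate = 0.00113 + 0.0016 = 0.00273
Old tax = $307,272.94 × 0.00273 = $838.8551262
New tax = $243,974.44 × 0.00273 = $666.0502212
Reduction = $838.8551262 − $666.0502212 = $172.804905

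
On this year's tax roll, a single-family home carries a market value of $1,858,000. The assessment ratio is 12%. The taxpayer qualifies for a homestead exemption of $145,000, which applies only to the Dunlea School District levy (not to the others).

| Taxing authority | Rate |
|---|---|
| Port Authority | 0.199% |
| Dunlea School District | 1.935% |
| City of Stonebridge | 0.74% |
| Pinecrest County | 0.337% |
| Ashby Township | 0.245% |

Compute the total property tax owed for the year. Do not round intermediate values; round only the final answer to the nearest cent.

$4,899.75

Assessed value = $1,858,000 × 0.12 = $222,960
Port Authority: $222,960 × 0.00199 = $443.6904
Dunlea School District: ($222,960 − $145,000) × 0.01935 = $77,960 × 0.01935 = $1,508.526
City of Stonebridge: $222,960 × 0.0074 = $1,649.904
Pinecrest County: $222,960 × 0.00337 = $751.3752
Ashby Township: $222,960 × 0.00245 = $546.252
Total = $4,899.7476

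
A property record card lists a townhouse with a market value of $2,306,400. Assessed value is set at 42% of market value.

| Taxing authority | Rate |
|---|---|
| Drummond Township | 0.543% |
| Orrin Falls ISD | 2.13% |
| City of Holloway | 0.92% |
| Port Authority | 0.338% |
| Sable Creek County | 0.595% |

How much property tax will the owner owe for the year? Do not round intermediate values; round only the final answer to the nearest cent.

$43,842.82

Assessed value = $2,306,400 × 0.42 = $968,688
Drummond Township: $968,688 × 0.00543 = $5,259.97584
Orrin Falls ISD: $968,688 × 0.0213 = $20,633.0544
City of Holloway: $968,688 × 0.0092 = $8,911.9296
Port Authority: $968,688 × 0.00338 = $3,274.16544
Sable Creek County: $968,688 × 0.00595 = $5,763.6936
Total = $5,259.97584 + $20,633.0544 + $8,911.9296 + $3,274.16544 + $5,763.6936 = $43,842.81888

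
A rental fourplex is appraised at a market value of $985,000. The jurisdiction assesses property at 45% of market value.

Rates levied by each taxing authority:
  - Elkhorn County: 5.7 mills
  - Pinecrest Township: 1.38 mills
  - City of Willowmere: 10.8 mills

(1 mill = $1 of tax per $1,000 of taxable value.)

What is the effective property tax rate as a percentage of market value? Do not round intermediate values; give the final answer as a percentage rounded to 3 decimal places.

Assessed value = $985,000 × 0.45 = $443,250
Elkhorn County: $443,250 × 0.0057 = $2,526.525
Pinecrest Township: $443,250 × 0.00138 = $611.685
City of Willowmere: $443,250 × 0.0108 = $4,787.1
Total tax = $7,925.31
Effective rate = $7,925.31 ÷ $985,000 = 0.805% of market value

0.805%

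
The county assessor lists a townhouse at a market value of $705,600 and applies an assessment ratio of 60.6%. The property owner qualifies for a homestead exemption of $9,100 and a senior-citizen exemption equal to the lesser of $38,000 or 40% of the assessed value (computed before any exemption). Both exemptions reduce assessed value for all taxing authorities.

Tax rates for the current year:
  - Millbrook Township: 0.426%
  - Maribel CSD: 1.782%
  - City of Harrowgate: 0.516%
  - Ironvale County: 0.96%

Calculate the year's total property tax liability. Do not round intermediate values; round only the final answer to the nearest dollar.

Assessed value = $705,600 × 0.606 = $427,593.6
Senior-citizen exemption = min($38,000, 40% × $427,593.6) = min($38,000, $171,037.44) = $38,000 (dollar cap binds)
Taxable value = $427,593.6 − $9,100 − $38,000 = $380,493.6
Millbrook Township: $380,493.6 × 0.00426 = $1,620.902736
Maribel CSD: $380,493.6 × 0.01782 = $6,780.395952
City of Harrowgate: $380,493.6 × 0.00516 = $1,963.346976
Ironvale County: $380,493.6 × 0.0096 = $3,652.73856
Total = $14,017.384224

$14,017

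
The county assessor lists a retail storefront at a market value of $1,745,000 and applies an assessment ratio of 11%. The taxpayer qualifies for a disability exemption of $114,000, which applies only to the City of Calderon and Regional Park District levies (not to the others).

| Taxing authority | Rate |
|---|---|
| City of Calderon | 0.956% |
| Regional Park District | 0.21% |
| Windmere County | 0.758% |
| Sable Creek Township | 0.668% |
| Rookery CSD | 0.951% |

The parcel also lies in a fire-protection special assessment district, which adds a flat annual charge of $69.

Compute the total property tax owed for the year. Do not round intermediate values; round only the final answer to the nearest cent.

Assessed value = $1,745,000 × 0.11 = $191,950
City of Calderon: ($191,950 − $114,000) × 0.00956 = $77,950 × 0.00956 = $745.202
Regional Park District: ($191,950 − $114,000) × 0.0021 = $77,950 × 0.0021 = $163.695
Windmere County: $191,950 × 0.00758 = $1,454.981
Sable Creek Township: $191,950 × 0.00668 = $1,282.226
Rookery CSD: $191,950 × 0.00951 = $1,825.4445
Levies subtotal = $5,471.5485
Total = $5,471.5485 + $69 = $5,540.5485

$5,540.55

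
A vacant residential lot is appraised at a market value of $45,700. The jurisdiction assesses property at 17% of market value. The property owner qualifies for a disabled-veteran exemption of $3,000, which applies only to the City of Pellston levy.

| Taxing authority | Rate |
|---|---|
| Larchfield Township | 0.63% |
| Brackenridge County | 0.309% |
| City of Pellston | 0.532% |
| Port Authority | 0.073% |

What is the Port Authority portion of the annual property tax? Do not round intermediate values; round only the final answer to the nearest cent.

Assessed value = $45,700 × 0.17 = $7,769
Port Authority taxable value = $7,769 (exemption does not apply)
Port Authority levy = $7,769 × 0.00073 = $5.67137

$5.67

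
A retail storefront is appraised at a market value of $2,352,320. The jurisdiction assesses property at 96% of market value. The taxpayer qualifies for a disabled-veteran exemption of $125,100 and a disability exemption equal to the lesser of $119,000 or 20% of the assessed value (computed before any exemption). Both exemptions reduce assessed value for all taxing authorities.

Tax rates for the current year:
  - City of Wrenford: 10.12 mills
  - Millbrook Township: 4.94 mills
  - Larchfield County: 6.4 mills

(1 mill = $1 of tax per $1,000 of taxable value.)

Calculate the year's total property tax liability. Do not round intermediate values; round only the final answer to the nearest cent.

$43,223.17

Assessed value = $2,352,320 × 0.96 = $2,258,227.2
Disability exemption = min($119,000, 20% × $2,258,227.2) = min($119,000, $451,645.44) = $119,000 (dollar cap binds)
Taxable value = $2,258,227.2 − $125,100 − $119,000 = $2,014,127.2
City of Wrenford: $2,014,127.2 × 0.01012 = $20,382.967264
Millbrook Township: $2,014,127.2 × 0.00494 = $9,949.788368
Larchfield County: $2,014,127.2 × 0.0064 = $12,890.41408
Total = $43,223.169712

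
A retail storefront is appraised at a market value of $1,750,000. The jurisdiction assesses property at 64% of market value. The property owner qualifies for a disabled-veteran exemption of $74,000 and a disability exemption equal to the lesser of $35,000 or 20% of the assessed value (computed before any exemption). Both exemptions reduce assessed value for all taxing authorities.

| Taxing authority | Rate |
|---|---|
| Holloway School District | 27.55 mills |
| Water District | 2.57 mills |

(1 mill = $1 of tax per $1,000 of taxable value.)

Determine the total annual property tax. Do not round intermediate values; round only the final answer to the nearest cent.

Assessed value = $1,750,000 × 0.64 = $1,120,000
Disability exemption = min($35,000, 20% × $1,120,000) = min($35,000, $224,000) = $35,000 (dollar cap binds)
Taxable value = $1,120,000 − $74,000 − $35,000 = $1,011,000
Holloway School District: $1,011,000 × 0.02755 = $27,853.05
Water District: $1,011,000 × 0.00257 = $2,598.27
Total = $30,451.32

$30,451.32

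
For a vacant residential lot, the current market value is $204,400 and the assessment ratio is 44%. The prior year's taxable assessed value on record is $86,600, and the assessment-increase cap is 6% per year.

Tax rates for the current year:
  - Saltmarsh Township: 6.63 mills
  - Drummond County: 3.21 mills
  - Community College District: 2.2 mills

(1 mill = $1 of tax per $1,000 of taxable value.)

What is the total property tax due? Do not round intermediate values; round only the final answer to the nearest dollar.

Uncapped assessed value = $204,400 × 0.44 = $89,936
Cap limit = $86,600 × 1.06 = $91,796
Taxable assessed value = min($89,936, $91,796) = $89,936 (cap does not bind)
Saltmarsh Township: $89,936 × 0.00663 = $596.27568
Drummond County: $89,936 × 0.00321 = $288.69456
Community College District: $89,936 × 0.0022 = $197.8592
Total = $1,082.82944

$1,083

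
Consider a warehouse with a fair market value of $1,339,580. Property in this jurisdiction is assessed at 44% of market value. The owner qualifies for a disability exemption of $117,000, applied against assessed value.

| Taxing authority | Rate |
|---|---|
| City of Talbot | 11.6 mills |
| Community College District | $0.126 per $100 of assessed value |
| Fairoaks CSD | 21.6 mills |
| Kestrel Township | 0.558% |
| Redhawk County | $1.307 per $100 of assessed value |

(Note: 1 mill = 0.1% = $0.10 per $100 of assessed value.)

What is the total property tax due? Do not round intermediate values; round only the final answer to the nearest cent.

Assessed value = $1,339,580 × 0.44 = $589,415.2
Taxable value = $589,415.2 − $117,000 = $472,415.2
City of Talbot: $472,415.2 × 0.0116 = $5,480.01632
Community College District: $472,415.2 × 0.00126 = $595.243152
Fairoaks CSD: $472,415.2 × 0.0216 = $10,204.16832
Kestrel Township: $472,415.2 × 0.00558 = $2,636.076816
Redhawk County: $472,415.2 × 0.01307 = $6,174.466664
Total = $25,089.971272

$25,089.97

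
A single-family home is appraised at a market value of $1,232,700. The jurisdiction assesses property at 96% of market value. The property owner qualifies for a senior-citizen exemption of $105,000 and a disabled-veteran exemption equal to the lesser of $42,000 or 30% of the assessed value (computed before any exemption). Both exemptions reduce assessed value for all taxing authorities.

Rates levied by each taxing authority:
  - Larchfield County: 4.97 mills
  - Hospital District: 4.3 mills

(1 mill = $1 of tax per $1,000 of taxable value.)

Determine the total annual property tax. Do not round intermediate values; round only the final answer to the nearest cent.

Assessed value = $1,232,700 × 0.96 = $1,183,392
Disabled-veteran exemption = min($42,000, 30% × $1,183,392) = min($42,000, $355,017.6) = $42,000 (dollar cap binds)
Taxable value = $1,183,392 − $105,000 − $42,000 = $1,036,392
Larchfield County: $1,036,392 × 0.00497 = $5,150.86824
Hospital District: $1,036,392 × 0.0043 = $4,456.4856
Total = $9,607.35384

$9,607.35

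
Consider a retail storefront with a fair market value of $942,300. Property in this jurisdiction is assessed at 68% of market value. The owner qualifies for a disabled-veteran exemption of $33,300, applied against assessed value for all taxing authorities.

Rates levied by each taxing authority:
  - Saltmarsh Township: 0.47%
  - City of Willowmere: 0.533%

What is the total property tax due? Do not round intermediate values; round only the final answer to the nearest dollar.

$6,093

Assessed value = $942,300 × 0.68 = $640,764
Taxable value = $640,764 − $33,300 = $607,464
Saltmarsh Township: $607,464 × 0.0047 = $2,855.0808
City of Willowmere: $607,464 × 0.00533 = $3,237.78312
Total = $2,855.0808 + $3,237.78312 = $6,092.86392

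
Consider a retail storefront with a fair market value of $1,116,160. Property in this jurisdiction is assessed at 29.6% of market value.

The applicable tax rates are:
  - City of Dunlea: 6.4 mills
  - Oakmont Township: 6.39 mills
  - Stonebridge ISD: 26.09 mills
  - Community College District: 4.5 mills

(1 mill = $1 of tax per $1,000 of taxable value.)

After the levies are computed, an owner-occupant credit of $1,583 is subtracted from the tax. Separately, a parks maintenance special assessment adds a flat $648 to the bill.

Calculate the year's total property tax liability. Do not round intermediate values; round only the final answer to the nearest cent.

$13,397.03

Assessed value = $1,116,160 × 0.296 = $330,383.36
City of Dunlea: $330,383.36 × 0.0064 = $2,114.453504
Oakmont Township: $330,383.36 × 0.00639 = $2,111.1496704
Stonebridge ISD: $330,383.36 × 0.02609 = $8,619.7018624
Community College District: $330,383.36 × 0.0045 = $1,486.72512
Levies subtotal = $14,332.0301568
After credit = $14,332.0301568 − $1,583 = $12,749.0301568
Total = $12,749.0301568 + $648 = $13,397.0301568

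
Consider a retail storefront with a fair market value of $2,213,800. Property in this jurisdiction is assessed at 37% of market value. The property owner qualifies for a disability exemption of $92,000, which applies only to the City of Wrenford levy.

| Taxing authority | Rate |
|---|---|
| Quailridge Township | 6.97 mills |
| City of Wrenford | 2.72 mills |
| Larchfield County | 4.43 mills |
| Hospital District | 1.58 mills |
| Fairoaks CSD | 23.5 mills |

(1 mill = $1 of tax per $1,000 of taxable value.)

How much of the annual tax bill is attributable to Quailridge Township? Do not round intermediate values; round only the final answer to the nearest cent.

$5,709.17

Assessed value = $2,213,800 × 0.37 = $819,106
Quailridge Township taxable value = $819,106 (exemption does not apply)
Quailridge Township levy = $819,106 × 0.00697 = $5,709.16882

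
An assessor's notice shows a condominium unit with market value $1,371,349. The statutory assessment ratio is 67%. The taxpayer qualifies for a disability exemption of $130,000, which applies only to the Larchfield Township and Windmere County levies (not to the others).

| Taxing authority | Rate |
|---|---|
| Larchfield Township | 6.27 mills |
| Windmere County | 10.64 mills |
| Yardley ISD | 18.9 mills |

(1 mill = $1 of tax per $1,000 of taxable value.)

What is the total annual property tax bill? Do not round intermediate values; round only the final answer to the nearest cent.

Assessed value = $1,371,349 × 0.67 = $918,803.83
Larchfield Township: ($918,803.83 − $130,000) × 0.00627 = $788,803.83 × 0.00627 = $4,945.8000141
Windmere County: ($918,803.83 − $130,000) × 0.01064 = $788,803.83 × 0.01064 = $8,392.8727512
Yardley ISD: $918,803.83 × 0.0189 = $17,365.392387
Total = $30,704.0651523

$30,704.07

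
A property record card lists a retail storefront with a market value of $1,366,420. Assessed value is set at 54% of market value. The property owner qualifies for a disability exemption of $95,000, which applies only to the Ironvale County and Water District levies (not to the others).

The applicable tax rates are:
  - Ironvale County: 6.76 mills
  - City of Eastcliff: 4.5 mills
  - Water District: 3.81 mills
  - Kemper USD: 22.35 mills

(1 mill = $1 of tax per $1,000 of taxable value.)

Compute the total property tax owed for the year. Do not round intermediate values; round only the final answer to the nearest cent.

$26,606.83

Assessed value = $1,366,420 × 0.54 = $737,866.8
Ironvale County: ($737,866.8 − $95,000) × 0.00676 = $642,866.8 × 0.00676 = $4,345.779568
City of Eastcliff: $737,866.8 × 0.0045 = $3,320.4006
Water District: ($737,866.8 − $95,000) × 0.00381 = $642,866.8 × 0.00381 = $2,449.322508
Kemper USD: $737,866.8 × 0.02235 = $16,491.32298
Total = $26,606.825656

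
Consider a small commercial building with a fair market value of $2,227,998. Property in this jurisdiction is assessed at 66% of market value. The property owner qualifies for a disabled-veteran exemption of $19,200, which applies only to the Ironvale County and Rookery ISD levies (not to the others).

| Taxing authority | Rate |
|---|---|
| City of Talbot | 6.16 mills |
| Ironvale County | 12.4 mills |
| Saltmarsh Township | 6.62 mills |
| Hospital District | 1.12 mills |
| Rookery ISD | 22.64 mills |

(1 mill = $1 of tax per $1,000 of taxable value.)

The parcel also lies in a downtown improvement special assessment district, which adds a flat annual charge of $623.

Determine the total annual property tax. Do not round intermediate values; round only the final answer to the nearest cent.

Assessed value = $2,227,998 × 0.66 = $1,470,478.68
City of Talbot: $1,470,478.68 × 0.00616 = $9,058.1486688
Ironvale County: ($1,470,478.68 − $19,200) × 0.0124 = $1,451,278.68 × 0.0124 = $17,995.855632
Saltmarsh Township: $1,470,478.68 × 0.00662 = $9,734.5688616
Hospital District: $1,470,478.68 × 0.00112 = $1,646.9361216
Rookery ISD: ($1,470,478.68 − $19,200) × 0.02264 = $1,451,278.68 × 0.02264 = $32,856.9493152
Levies subtotal = $71,292.4585992
Total = $71,292.4585992 + $623 = $71,915.4585992

$71,915.46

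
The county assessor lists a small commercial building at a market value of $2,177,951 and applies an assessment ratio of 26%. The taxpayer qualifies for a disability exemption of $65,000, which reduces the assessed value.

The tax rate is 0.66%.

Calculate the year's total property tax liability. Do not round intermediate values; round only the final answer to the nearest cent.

$3,308.36

Assessed value = $2,177,951 × 0.26 = $566,267.26
Taxable value = $566,267.26 − $65,000 = $501,267.26
Tax = $501,267.26 × 0.0066 = $3,308.363916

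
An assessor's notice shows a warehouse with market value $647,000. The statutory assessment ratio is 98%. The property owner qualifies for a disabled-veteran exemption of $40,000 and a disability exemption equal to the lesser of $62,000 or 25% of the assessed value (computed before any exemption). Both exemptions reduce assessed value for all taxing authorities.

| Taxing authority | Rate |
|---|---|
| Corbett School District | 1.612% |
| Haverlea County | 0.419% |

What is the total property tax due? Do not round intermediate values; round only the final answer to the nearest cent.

Assessed value = $647,000 × 0.98 = $634,060
Disability exemption = min($62,000, 25% × $634,060) = min($62,000, $158,515) = $62,000 (dollar cap binds)
Taxable value = $634,060 − $40,000 − $62,000 = $532,060
Corbett School District: $532,060 × 0.01612 = $8,576.8072
Haverlea County: $532,060 × 0.00419 = $2,229.3314
Total = $10,806.1386

$10,806.14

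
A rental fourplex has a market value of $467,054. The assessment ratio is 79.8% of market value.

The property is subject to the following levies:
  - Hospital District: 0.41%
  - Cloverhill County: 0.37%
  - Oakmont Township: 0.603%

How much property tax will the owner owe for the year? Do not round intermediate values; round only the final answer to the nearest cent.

Assessed value = $467,054 × 0.798 = $372,709.092
Hospital District: $372,709.092 × 0.0041 = $1,528.1072772
Cloverhill County: $372,709.092 × 0.0037 = $1,379.0236404
Oakmont Township: $372,709.092 × 0.00603 = $2,247.43582476
Total = $1,528.1072772 + $1,379.0236404 + $2,247.43582476 = $5,154.56674236

$5,154.57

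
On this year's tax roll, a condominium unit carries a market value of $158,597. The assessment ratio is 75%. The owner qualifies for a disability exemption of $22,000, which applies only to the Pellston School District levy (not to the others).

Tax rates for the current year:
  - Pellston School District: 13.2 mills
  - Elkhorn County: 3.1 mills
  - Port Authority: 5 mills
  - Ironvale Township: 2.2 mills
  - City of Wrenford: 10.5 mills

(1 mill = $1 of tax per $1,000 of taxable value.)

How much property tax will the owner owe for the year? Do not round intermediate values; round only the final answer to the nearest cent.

$3,753.82

Assessed value = $158,597 × 0.75 = $118,947.75
Pellston School District: ($118,947.75 − $22,000) × 0.0132 = $96,947.75 × 0.0132 = $1,279.7103
Elkhorn County: $118,947.75 × 0.0031 = $368.738025
Port Authority: $118,947.75 × 0.005 = $594.73875
Ironvale Township: $118,947.75 × 0.0022 = $261.68505
City of Wrenford: $118,947.75 × 0.0105 = $1,248.951375
Total = $3,753.8235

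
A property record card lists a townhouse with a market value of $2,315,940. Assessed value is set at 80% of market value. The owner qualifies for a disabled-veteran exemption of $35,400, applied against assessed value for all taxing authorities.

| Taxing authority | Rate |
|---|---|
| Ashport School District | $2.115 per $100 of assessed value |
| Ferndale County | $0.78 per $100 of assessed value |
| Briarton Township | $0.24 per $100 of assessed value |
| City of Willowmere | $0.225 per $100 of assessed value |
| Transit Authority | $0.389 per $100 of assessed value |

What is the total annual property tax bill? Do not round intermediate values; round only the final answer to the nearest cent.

$68,132.53

Assessed value = $2,315,940 × 0.8 = $1,852,752
Taxable value = $1,852,752 − $35,400 = $1,817,352
Ashport School District: $1,817,352 × 0.02115 = $38,436.9948
Ferndale County: $1,817,352 × 0.0078 = $14,175.3456
Briarton Township: $1,817,352 × 0.0024 = $4,361.6448
City of Willowmere: $1,817,352 × 0.00225 = $4,089.042
Transit Authority: $1,817,352 × 0.00389 = $7,069.49928
Total = $38,436.9948 + $14,175.3456 + $4,361.6448 + $4,089.042 + $7,069.49928 = $68,132.52648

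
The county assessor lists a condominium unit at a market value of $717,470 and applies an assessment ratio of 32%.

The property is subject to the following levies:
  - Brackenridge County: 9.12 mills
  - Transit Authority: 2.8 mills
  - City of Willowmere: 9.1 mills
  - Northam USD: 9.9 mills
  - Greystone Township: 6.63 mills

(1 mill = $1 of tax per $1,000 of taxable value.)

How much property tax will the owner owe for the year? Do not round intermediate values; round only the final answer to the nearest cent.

$8,621.12

Assessed value = $717,470 × 0.32 = $229,590.4
Brackenridge County: $229,590.4 × 0.00912 = $2,093.864448
Transit Authority: $229,590.4 × 0.0028 = $642.85312
City of Willowmere: $229,590.4 × 0.0091 = $2,089.27264
Northam USD: $229,590.4 × 0.0099 = $2,272.94496
Greystone Township: $229,590.4 × 0.00663 = $1,522.184352
Total = $2,093.864448 + $642.85312 + $2,089.27264 + $2,272.94496 + $1,522.184352 = $8,621.11952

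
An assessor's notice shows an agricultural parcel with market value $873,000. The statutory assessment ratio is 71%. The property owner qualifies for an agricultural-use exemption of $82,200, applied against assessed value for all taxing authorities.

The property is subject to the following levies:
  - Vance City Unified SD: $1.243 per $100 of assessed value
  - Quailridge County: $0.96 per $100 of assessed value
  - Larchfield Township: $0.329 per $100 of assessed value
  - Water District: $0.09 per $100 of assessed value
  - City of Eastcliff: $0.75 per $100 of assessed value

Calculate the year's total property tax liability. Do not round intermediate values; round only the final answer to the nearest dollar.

Assessed value = $873,000 × 0.71 = $619,830
Taxable value = $619,830 − $82,200 = $537,630
Vance City Unified SD: $537,630 × 0.01243 = $6,682.7409
Quailridge County: $537,630 × 0.0096 = $5,161.248
Larchfield Township: $537,630 × 0.00329 = $1,768.8027
Water District: $537,630 × 0.0009 = $483.867
City of Eastcliff: $537,630 × 0.0075 = $4,032.225
Total = $6,682.7409 + $5,161.248 + $1,768.8027 + $483.867 + $4,032.225 = $18,128.8836

$18,129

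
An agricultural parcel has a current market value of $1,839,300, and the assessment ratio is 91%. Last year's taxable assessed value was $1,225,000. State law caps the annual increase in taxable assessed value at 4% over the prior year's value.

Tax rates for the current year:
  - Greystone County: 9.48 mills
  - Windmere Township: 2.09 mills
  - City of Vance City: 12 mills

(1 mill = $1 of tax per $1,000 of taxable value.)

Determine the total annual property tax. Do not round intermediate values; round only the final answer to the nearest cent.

$30,028.18

Uncapped assessed value = $1,839,300 × 0.91 = $1,673,763
Cap limit = $1,225,000 × 1.04 = $1,274,000
Taxable assessed value = min($1,673,763, $1,274,000) = $1,274,000 (cap binds)
Greystone County: $1,274,000 × 0.00948 = $12,077.52
Windmere Township: $1,274,000 × 0.00209 = $2,662.66
City of Vance City: $1,274,000 × 0.012 = $15,288
Total = $30,028.18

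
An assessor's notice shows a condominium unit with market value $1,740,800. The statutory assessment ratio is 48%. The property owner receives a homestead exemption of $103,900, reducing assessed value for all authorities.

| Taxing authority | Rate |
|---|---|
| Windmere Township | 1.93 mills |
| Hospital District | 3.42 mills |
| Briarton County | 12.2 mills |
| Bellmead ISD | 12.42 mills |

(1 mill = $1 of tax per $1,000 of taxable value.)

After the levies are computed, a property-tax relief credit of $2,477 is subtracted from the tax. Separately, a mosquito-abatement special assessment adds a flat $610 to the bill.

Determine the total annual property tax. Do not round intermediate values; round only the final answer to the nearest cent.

Assessed value = $1,740,800 × 0.48 = $835,584
Taxable value = $835,584 − $103,900 = $731,684
Windmere Township: $731,684 × 0.00193 = $1,412.15012
Hospital District: $731,684 × 0.00342 = $2,502.35928
Briarton County: $731,684 × 0.0122 = $8,926.5448
Bellmead ISD: $731,684 × 0.01242 = $9,087.51528
Levies subtotal = $21,928.56948
After credit = $21,928.56948 − $2,477 = $19,451.56948
Total = $19,451.56948 + $610 = $20,061.56948

$20,061.57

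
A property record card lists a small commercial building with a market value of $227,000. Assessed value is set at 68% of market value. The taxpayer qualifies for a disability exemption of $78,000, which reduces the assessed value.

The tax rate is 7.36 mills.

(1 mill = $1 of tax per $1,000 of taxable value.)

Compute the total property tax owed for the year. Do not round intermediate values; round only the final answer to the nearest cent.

$562.01

Assessed value = $227,000 × 0.68 = $154,360
Taxable value = $154,360 − $78,000 = $76,360
Tax = $76,360 × 0.00736 = $562.0096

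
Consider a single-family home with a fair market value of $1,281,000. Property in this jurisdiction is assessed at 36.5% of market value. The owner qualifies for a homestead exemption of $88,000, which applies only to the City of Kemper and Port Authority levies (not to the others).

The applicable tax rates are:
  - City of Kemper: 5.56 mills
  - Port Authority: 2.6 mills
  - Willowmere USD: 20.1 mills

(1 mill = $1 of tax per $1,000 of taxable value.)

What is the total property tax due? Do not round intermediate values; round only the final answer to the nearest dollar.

Assessed value = $1,281,000 × 0.365 = $467,565
City of Kemper: ($467,565 − $88,000) × 0.00556 = $379,565 × 0.00556 = $2,110.3814
Port Authority: ($467,565 − $88,000) × 0.0026 = $379,565 × 0.0026 = $986.869
Willowmere USD: $467,565 × 0.0201 = $9,398.0565
Total = $12,495.3069

$12,495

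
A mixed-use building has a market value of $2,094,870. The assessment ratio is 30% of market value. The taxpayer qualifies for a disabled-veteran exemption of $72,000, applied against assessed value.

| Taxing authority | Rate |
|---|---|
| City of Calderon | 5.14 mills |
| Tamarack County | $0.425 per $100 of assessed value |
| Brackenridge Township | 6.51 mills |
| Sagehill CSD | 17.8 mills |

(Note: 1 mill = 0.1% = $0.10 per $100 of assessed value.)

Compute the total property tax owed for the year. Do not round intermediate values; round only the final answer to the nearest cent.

Assessed value = $2,094,870 × 0.3 = $628,461
Taxable value = $628,461 − $72,000 = $556,461
City of Calderon: $556,461 × 0.00514 = $2,860.20954
Tamarack County: $556,461 × 0.00425 = $2,364.95925
Brackenridge Township: $556,461 × 0.00651 = $3,622.56111
Sagehill CSD: $556,461 × 0.0178 = $9,905.0058
Total = $18,752.7357

$18,752.74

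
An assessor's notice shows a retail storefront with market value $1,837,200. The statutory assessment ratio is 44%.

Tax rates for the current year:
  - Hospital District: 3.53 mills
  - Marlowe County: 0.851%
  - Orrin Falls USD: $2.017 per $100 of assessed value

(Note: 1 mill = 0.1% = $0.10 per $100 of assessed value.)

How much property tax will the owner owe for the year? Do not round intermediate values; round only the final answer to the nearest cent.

$26,037.53

Assessed value = $1,837,200 × 0.44 = $808,368
Hospital District: $808,368 × 0.00353 = $2,853.53904
Marlowe County: $808,368 × 0.00851 = $6,879.21168
Orrin Falls USD: $808,368 × 0.02017 = $16,304.78256
Total = $26,037.53328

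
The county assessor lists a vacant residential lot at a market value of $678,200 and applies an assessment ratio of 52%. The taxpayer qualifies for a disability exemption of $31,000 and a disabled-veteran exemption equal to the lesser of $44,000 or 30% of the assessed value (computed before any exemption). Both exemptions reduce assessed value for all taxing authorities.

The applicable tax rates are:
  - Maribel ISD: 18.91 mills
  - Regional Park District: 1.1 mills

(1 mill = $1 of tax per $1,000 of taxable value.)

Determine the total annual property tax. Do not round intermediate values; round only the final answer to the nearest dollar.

$5,556

Assessed value = $678,200 × 0.52 = $352,664
Disabled-veteran exemption = min($44,000, 30% × $352,664) = min($44,000, $105,799.2) = $44,000 (dollar cap binds)
Taxable value = $352,664 − $31,000 − $44,000 = $277,664
Maribel ISD: $277,664 × 0.01891 = $5,250.62624
Regional Park District: $277,664 × 0.0011 = $305.4304
Total = $5,556.05664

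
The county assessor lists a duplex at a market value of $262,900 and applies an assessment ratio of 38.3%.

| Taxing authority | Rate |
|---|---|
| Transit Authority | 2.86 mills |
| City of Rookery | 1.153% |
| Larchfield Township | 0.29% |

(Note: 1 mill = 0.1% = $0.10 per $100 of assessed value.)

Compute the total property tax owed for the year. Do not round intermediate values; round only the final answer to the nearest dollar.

Assessed value = $262,900 × 0.383 = $100,690.7
Transit Authority: $100,690.7 × 0.00286 = $287.975402
City of Rookery: $100,690.7 × 0.01153 = $1,160.963771
Larchfield Township: $100,690.7 × 0.0029 = $292.00303
Total = $1,740.942203

$1,741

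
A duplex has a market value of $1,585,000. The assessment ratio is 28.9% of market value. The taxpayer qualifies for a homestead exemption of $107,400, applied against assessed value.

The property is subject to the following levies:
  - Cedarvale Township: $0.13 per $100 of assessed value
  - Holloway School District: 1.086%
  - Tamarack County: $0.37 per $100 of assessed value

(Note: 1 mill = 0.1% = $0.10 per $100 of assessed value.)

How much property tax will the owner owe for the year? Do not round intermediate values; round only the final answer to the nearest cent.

Assessed value = $1,585,000 × 0.289 = $458,065
Taxable value = $458,065 − $107,400 = $350,665
Cedarvale Township: $350,665 × 0.0013 = $455.8645
Holloway School District: $350,665 × 0.01086 = $3,808.2219
Tamarack County: $350,665 × 0.0037 = $1,297.4605
Total = $5,561.5469

$5,561.55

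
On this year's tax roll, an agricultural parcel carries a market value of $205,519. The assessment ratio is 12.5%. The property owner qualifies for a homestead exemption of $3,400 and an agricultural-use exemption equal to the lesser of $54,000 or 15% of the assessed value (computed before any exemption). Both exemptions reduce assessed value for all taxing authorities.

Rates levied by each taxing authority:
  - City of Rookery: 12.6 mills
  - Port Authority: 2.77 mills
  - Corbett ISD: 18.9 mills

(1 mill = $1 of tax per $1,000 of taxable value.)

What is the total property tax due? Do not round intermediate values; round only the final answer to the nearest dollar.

Assessed value = $205,519 × 0.125 = $25,689.875
Agricultural-use exemption = min($54,000, 15% × $25,689.875) = min($54,000, $3,853.48125) = $3,853.48125 (percentage binds)
Taxable value = $25,689.875 − $3,400 − $3,853.48125 = $18,436.39375
City of Rookery: $18,436.39375 × 0.0126 = $232.29856125
Port Authority: $18,436.39375 × 0.00277 = $51.0688106875
Corbett ISD: $18,436.39375 × 0.0189 = $348.447841875
Total = $631.8152138125

$632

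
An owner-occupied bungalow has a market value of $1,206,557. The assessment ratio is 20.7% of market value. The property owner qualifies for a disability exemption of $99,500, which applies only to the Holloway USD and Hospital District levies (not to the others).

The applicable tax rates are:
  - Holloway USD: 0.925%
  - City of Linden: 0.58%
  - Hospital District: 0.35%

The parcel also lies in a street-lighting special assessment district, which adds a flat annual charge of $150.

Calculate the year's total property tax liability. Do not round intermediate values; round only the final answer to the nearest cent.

Assessed value = $1,206,557 × 0.207 = $249,757.299
Holloway USD: ($249,757.299 − $99,500) × 0.00925 = $150,257.299 × 0.00925 = $1,389.88001575
City of Linden: $249,757.299 × 0.0058 = $1,448.5923342
Hospital District: ($249,757.299 − $99,500) × 0.0035 = $150,257.299 × 0.0035 = $525.9005465
Levies subtotal = $3,364.37289645
Total = $3,364.37289645 + $150 = $3,514.37289645

$3,514.37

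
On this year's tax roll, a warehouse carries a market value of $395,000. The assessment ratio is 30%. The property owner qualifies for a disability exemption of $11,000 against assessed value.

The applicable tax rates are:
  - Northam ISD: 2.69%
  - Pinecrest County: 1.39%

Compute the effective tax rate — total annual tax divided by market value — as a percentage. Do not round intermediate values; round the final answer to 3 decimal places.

1.110%

Assessed value = $395,000 × 0.3 = $118,500
Taxable value = $118,500 − $11,000 = $107,500
Northam ISD: $107,500 × 0.0269 = $2,891.75
Pinecrest County: $107,500 × 0.0139 = $1,494.25
Total tax = $4,386
Effective rate = $4,386 ÷ $395,000 = 1.110% of market value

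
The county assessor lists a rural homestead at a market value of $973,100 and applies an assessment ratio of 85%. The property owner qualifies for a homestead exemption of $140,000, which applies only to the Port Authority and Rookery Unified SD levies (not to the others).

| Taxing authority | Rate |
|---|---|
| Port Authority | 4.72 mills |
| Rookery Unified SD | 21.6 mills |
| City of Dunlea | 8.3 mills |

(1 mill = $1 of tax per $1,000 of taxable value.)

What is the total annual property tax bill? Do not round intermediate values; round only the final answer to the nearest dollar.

Assessed value = $973,100 × 0.85 = $827,135
Port Authority: ($827,135 − $140,000) × 0.00472 = $687,135 × 0.00472 = $3,243.2772
Rookery Unified SD: ($827,135 − $140,000) × 0.0216 = $687,135 × 0.0216 = $14,842.116
City of Dunlea: $827,135 × 0.0083 = $6,865.2205
Total = $24,950.6137

$24,951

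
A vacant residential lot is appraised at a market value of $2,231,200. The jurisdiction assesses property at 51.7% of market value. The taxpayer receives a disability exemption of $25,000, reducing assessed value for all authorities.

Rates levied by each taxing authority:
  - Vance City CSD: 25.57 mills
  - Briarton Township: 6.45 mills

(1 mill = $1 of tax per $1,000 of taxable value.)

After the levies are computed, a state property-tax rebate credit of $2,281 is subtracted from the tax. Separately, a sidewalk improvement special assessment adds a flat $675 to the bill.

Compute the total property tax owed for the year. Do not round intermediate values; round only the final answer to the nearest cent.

$34,529.54

Assessed value = $2,231,200 × 0.517 = $1,153,530.4
Taxable value = $1,153,530.4 − $25,000 = $1,128,530.4
Vance City CSD: $1,128,530.4 × 0.02557 = $28,856.522328
Briarton Township: $1,128,530.4 × 0.00645 = $7,279.02108
Levies subtotal = $36,135.543408
After credit = $36,135.543408 − $2,281 = $33,854.543408
Total = $33,854.543408 + $675 = $34,529.543408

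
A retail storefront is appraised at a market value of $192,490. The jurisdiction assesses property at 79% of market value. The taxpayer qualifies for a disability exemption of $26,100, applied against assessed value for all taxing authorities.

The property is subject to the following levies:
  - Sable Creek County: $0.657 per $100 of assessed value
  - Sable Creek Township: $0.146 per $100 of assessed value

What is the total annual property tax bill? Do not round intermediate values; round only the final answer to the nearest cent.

$1,011.52

Assessed value = $192,490 × 0.79 = $152,067.1
Taxable value = $152,067.1 − $26,100 = $125,967.1
Sable Creek County: $125,967.1 × 0.00657 = $827.603847
Sable Creek Township: $125,967.1 × 0.00146 = $183.911966
Total = $827.603847 + $183.911966 = $1,011.515813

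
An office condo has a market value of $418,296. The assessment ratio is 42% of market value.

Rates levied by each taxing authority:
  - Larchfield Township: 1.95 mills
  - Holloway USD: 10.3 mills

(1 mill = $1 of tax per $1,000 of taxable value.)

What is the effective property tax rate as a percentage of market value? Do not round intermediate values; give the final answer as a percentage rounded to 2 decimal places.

0.51%

Assessed value = $418,296 × 0.42 = $175,684.32
Larchfield Township: $175,684.32 × 0.00195 = $342.584424
Holloway USD: $175,684.32 × 0.0103 = $1,809.548496
Total tax = $2,152.13292
Effective rate = $2,152.13292 ÷ $418,296 = 0.51% of market value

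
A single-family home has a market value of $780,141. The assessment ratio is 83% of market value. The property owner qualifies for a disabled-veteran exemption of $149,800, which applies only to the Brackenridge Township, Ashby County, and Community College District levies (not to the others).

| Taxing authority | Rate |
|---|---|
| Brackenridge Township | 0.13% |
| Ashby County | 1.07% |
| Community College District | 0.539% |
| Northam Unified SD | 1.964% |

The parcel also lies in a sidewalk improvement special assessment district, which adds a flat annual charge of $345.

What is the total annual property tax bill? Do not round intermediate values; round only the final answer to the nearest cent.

Assessed value = $780,141 × 0.83 = $647,517.03
Brackenridge Township: ($647,517.03 − $149,800) × 0.0013 = $497,717.03 × 0.0013 = $647.032139
Ashby County: ($647,517.03 − $149,800) × 0.0107 = $497,717.03 × 0.0107 = $5,325.572221
Community College District: ($647,517.03 − $149,800) × 0.00539 = $497,717.03 × 0.00539 = $2,682.6947917
Northam Unified SD: $647,517.03 × 0.01964 = $12,717.2344692
Levies subtotal = $21,372.5336209
Total = $21,372.5336209 + $345 = $21,717.5336209

$21,717.53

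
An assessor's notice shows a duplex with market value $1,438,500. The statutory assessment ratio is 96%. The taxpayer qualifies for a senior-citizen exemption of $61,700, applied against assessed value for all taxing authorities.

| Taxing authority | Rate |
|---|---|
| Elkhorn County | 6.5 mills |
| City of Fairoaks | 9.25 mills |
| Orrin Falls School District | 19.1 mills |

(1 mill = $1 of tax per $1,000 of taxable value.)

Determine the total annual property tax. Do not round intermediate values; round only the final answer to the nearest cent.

$45,976.21

Assessed value = $1,438,500 × 0.96 = $1,380,960
Taxable value = $1,380,960 − $61,700 = $1,319,260
Elkhorn County: $1,319,260 × 0.0065 = $8,575.19
City of Fairoaks: $1,319,260 × 0.00925 = $12,203.155
Orrin Falls School District: $1,319,260 × 0.0191 = $25,197.866
Total = $8,575.19 + $12,203.155 + $25,197.866 = $45,976.211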